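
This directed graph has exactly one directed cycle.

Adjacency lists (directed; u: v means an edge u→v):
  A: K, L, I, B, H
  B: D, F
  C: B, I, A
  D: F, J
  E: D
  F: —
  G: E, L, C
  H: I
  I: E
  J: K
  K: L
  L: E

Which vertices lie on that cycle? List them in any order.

DFS with gray/black marking from D:
D gray
  F gray
  F black
  J gray
    K gray
      L gray
        E gray
          E→D: D is gray → back edge
Back edge closes the cycle D → J → K → L → E → D; its vertices are {D, E, J, K, L}.

D, E, J, K, L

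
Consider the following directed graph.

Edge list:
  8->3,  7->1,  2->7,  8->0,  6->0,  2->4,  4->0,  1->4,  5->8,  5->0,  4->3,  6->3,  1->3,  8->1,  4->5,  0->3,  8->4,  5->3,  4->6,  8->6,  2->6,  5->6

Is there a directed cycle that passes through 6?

No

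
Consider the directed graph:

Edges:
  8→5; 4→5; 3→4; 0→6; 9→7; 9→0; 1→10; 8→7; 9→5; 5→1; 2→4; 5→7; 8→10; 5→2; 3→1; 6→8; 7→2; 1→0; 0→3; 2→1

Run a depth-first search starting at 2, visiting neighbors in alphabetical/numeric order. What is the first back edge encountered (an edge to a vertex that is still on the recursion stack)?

3->1

DFS from 2 (visiting neighbors in alphabetical/numeric order); mark gray on enter, black on exit:
2 gray
  1 gray
    0 gray
      3 gray
        3→1: 1 is gray → back edge
First back edge: 3 → 1.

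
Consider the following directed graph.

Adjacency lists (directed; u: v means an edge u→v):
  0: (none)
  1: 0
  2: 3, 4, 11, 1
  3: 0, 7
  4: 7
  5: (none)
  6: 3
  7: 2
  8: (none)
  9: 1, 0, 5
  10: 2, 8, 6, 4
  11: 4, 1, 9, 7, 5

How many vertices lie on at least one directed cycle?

A vertex is on a directed cycle iff it belongs to a strongly connected component of size ≥ 2 (or has a self-loop).
The vertices on cycles are {2, 3, 4, 7, 11} — 5 in total.

5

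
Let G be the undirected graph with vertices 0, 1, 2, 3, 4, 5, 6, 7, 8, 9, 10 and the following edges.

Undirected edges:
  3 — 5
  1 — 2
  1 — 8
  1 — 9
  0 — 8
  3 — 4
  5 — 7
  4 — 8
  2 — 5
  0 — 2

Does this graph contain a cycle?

DFS, tracking each vertex's parent; an edge to a visited non-parent vertex closes a cycle.
Start from 5:
visit 5 (parent –)
  visit 3 (parent 5)
    visit 4 (parent 3)
      visit 8 (parent 4)
        8–4: parent, skip
        visit 1 (parent 8)
          1–8: parent, skip
          visit 9 (parent 1)
            9–1: parent, skip
          visit 2 (parent 1)
            2–5: 5 visited and ≠ parent → cycle
Cycle: 5 – 3 – 4 – 8 – 1 – 2 – 5.

Yes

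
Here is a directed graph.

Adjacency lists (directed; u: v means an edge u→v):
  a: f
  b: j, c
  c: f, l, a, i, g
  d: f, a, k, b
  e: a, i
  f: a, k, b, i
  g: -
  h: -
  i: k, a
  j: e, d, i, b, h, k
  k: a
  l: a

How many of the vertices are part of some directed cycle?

A vertex is on a directed cycle iff it belongs to a strongly connected component of size ≥ 2 (or has a self-loop).
The vertices on cycles are {a, b, c, d, e, f, i, j, k, l} — 10 in total.

10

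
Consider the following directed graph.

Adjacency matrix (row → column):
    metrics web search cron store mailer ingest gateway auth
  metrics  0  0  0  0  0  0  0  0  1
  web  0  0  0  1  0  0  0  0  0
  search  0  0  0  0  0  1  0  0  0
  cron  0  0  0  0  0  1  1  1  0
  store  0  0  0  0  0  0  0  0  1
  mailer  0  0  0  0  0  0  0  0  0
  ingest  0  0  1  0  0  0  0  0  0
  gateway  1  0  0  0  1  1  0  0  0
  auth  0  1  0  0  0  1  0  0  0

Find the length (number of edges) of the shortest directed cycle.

5

For each vertex v, BFS finds the shortest path from v back to v.
The shortest such closed walk is cron → gateway → store → auth → web → cron, length 5.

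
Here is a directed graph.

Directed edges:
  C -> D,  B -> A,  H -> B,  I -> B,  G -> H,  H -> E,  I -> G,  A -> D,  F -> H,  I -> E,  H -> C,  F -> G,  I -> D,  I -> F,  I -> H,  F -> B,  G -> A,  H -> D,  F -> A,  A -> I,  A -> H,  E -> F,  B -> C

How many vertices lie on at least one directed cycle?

7

A vertex is on a directed cycle iff it belongs to a strongly connected component of size ≥ 2 (or has a self-loop).
The vertices on cycles are {A, B, E, F, G, H, I} — 7 in total.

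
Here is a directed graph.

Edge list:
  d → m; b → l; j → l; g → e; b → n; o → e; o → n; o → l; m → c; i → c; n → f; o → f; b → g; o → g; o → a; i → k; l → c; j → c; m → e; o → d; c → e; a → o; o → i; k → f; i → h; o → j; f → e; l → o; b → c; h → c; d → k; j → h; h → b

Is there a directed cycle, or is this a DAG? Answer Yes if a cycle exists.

DFS with white/gray/black marking, starting from m:
m gray
  e gray
  e black
  c gray
    c→e: e black — skip
  c black
m black
a gray
  o gray
    o→e: e black — skip
    o→a: a is gray → back edge
Back edge found, so a cycle exists: a → o → a.

Yes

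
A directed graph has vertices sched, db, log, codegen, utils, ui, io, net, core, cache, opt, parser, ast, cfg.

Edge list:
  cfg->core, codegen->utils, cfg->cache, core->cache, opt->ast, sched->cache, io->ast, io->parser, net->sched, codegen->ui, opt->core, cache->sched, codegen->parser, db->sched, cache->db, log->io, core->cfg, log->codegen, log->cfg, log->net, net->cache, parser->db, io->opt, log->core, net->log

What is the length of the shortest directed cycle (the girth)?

2

For each vertex v, BFS finds the shortest path from v back to v.
The shortest such closed walk is log → net → log, length 2.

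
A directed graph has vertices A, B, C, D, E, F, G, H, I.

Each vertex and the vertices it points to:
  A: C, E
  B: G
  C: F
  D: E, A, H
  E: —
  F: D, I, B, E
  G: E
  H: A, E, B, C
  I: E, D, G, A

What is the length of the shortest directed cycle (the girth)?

4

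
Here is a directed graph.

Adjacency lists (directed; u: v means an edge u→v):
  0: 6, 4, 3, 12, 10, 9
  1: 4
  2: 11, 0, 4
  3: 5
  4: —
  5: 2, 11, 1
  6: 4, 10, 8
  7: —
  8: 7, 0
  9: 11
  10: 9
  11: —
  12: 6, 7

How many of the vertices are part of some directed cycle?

7

A vertex is on a directed cycle iff it belongs to a strongly connected component of size ≥ 2 (or has a self-loop).
The vertices on cycles are {0, 2, 3, 5, 6, 8, 12} — 7 in total.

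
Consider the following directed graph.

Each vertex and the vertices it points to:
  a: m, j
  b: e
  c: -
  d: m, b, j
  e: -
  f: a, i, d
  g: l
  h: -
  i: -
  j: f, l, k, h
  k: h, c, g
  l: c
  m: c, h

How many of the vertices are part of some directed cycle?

4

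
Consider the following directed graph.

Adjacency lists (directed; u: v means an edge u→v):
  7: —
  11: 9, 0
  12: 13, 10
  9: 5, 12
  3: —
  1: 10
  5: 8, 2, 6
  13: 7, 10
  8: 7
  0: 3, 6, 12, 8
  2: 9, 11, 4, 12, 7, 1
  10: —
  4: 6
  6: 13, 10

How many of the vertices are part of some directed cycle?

A vertex is on a directed cycle iff it belongs to a strongly connected component of size ≥ 2 (or has a self-loop).
The vertices on cycles are {2, 5, 9, 11} — 4 in total.

4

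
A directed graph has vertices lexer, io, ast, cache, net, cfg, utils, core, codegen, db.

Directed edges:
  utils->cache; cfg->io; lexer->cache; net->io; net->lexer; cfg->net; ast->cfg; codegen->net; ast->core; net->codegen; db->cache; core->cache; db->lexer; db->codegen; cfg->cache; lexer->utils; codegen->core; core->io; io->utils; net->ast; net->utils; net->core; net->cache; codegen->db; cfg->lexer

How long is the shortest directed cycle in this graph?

2

For each vertex v, BFS finds the shortest path from v back to v.
The shortest such closed walk is net → codegen → net, length 2.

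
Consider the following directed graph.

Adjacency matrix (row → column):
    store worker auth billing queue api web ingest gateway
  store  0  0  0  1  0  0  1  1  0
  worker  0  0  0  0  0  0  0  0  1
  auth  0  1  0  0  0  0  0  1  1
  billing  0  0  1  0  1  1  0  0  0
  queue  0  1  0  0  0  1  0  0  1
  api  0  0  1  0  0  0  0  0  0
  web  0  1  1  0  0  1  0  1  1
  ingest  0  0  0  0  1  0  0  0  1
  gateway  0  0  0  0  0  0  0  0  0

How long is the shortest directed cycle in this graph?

4

For each vertex v, BFS finds the shortest path from v back to v.
The shortest such closed walk is api → auth → ingest → queue → api, length 4.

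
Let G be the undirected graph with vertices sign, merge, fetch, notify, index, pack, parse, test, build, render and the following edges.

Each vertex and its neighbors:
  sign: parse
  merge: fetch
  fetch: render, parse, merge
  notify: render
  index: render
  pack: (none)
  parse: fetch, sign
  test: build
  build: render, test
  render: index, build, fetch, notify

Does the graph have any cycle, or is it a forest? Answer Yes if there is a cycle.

DFS, tracking each vertex's parent; an edge to a visited non-parent vertex closes a cycle.
Start from test:
visit test (parent –)
  visit build (parent test)
    visit render (parent build)
      visit index (parent render)
        index–render: parent, skip
      render–build: parent, skip
      visit fetch (parent render)
        fetch–render: parent, skip
        visit parse (parent fetch)
          parse–fetch: parent, skip
          visit sign (parent parse)
            sign–parse: parent, skip
        visit merge (parent fetch)
          merge–fetch: parent, skip
      visit notify (parent render)
        notify–render: parent, skip
    build–test: parent, skip
visit pack (parent –)
No non-parent visited neighbor found — the graph is a forest.

No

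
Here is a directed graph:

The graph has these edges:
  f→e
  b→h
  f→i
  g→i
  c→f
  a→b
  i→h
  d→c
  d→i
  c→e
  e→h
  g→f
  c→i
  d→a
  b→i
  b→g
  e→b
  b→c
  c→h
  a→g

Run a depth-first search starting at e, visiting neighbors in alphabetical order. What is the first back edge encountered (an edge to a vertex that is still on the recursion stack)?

DFS from e (visiting neighbors in alphabetical order); mark gray on enter, black on exit:
e gray
  b gray
    c gray
      c→e: e is gray → back edge
First back edge: c → e.

c->e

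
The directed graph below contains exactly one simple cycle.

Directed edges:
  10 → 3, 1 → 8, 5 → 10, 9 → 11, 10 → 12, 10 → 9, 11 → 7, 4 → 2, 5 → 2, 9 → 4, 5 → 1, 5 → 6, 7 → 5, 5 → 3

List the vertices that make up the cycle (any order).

5, 7, 9, 10, 11

DFS with gray/black marking from 5:
5 gray
  10 gray
    12 gray
    12 black
    9 gray
      11 gray
        7 gray
          7→5: 5 is gray → back edge
Back edge closes the cycle 5 → 10 → 9 → 11 → 7 → 5; its vertices are {5, 7, 9, 10, 11}.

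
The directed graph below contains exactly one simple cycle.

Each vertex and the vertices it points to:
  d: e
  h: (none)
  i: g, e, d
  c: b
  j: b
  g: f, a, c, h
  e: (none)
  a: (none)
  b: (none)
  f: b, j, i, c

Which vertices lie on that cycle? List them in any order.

f, g, i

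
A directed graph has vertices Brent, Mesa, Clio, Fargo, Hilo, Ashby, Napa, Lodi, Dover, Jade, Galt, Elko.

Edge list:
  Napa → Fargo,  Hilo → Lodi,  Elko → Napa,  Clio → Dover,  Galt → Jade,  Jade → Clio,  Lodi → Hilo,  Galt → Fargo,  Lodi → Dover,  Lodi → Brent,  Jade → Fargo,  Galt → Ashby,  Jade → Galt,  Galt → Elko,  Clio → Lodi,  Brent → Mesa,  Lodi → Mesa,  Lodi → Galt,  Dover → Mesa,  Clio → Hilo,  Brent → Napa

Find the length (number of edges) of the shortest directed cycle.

For each vertex v, BFS finds the shortest path from v back to v.
The shortest such closed walk is Galt → Jade → Galt, length 2.

2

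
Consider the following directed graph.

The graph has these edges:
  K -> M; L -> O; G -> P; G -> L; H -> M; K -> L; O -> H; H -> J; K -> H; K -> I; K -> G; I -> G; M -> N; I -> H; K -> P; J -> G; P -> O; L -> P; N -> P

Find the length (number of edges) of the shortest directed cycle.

5

For each vertex v, BFS finds the shortest path from v back to v.
The shortest such closed walk is H → J → G → L → O → H, length 5.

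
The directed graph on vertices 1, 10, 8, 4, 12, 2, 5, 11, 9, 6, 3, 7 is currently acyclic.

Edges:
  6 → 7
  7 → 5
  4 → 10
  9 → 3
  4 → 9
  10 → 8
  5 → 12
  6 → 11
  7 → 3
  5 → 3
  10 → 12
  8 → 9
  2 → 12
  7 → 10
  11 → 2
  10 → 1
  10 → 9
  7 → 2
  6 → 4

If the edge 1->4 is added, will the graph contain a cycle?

Adding 1→4 creates a cycle iff 4 can already reach 1.
Path from 4: 4 → 10 → 1.
So 4 → … → 1 → 4 is a cycle.

Yes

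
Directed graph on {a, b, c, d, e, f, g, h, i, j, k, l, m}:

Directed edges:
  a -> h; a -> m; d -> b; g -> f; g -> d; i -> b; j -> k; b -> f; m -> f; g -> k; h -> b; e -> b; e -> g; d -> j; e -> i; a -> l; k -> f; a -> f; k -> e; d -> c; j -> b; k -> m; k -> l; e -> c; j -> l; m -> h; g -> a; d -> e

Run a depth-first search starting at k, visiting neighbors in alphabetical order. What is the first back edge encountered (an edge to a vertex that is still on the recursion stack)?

d->e

DFS from k (visiting neighbors in alphabetical order); mark gray on enter, black on exit:
k gray
  e gray
    b gray
      f gray
      f black
    b black
    c gray
    c black
    g gray
      a gray
        a→f: f black — skip
        h gray
          h→b: b black — skip
        h black
        l gray
        l black
        m gray
          m→f: f black — skip
          m→h: h black — skip
        m black
      a black
      d gray
        d→b: b black — skip
        d→c: c black — skip
        d→e: e is gray → back edge
First back edge: d → e.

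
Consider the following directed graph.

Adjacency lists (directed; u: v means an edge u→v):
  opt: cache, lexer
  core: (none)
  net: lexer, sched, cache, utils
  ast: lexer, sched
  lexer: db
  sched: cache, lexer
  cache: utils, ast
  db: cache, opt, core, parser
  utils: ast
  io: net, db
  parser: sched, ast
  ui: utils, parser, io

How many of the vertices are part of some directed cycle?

8

A vertex is on a directed cycle iff it belongs to a strongly connected component of size ≥ 2 (or has a self-loop).
The vertices on cycles are {db, ast, opt, cache, lexer, sched, utils, parser} — 8 in total.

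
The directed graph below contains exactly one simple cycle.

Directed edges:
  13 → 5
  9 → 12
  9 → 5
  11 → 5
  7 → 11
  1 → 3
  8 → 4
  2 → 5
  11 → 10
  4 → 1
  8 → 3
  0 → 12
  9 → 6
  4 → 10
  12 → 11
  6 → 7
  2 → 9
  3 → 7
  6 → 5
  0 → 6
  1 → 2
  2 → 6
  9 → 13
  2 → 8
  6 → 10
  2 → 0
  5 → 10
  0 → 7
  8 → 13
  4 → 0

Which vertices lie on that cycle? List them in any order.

1, 2, 4, 8

DFS with gray/black marking from 8:
8 gray
  13 gray
    5 gray
      10 gray
      10 black
    5 black
  13 black
  3 gray
    7 gray
      11 gray
        11→5: 5 black — skip
        11→10: 10 black — skip
      11 black
    7 black
  3 black
  4 gray
    4→10: 10 black — skip
    0 gray
      6 gray
        6→5: 5 black — skip
        6→10: 10 black — skip
        6→7: 7 black — skip
      6 black
      12 gray
        12→11: 11 black — skip
      12 black
      0→7: 7 black — skip
    0 black
    1 gray
      1→3: 3 black — skip
      2 gray
        2→0: 0 black — skip
        2→5: 5 black — skip
        9 gray
          9→12: 12 black — skip
          9→13: 13 black — skip
          9→6: 6 black — skip
          9→5: 5 black — skip
        9 black
        2→8: 8 is gray → back edge
Back edge closes the cycle 8 → 4 → 1 → 2 → 8; its vertices are {1, 2, 4, 8}.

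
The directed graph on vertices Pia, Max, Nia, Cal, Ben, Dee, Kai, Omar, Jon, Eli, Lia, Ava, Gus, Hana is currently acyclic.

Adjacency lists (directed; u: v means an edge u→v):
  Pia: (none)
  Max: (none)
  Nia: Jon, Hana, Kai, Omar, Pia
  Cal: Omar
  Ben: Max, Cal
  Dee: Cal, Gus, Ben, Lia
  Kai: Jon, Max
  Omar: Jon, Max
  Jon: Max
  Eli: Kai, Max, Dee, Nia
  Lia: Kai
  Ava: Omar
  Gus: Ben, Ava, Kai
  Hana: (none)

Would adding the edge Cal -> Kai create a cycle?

Adding Cal→Kai creates a cycle iff Kai can already reach Cal.
Explore from Kai: no path reaches Cal. The graph stays acyclic.

No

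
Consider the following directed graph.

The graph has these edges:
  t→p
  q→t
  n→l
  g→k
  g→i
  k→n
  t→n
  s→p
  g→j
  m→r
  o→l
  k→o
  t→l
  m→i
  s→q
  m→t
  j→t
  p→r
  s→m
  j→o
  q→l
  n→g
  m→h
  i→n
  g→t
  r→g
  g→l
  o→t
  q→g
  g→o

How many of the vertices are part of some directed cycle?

A vertex is on a directed cycle iff it belongs to a strongly connected component of size ≥ 2 (or has a self-loop).
The vertices on cycles are {g, i, j, k, n, o, p, r, t} — 9 in total.

9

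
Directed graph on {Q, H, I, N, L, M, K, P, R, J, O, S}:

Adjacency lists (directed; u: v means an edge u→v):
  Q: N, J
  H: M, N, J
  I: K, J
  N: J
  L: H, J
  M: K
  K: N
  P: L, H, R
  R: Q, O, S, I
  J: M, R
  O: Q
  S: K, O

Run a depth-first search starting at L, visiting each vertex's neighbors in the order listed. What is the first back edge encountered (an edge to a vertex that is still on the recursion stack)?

J->M

DFS from L (visiting each vertex's neighbors in the order listed); mark gray on enter, black on exit:
L gray
  H gray
    M gray
      K gray
        N gray
          J gray
            J→M: M is gray → back edge
First back edge: J → M.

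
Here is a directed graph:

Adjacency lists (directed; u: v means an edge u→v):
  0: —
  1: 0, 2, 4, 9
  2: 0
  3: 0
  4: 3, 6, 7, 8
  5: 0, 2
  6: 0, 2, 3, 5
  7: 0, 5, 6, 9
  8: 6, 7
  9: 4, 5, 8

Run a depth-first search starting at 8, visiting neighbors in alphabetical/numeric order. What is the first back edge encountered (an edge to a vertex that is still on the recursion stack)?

4→7

DFS from 8 (visiting neighbors in alphabetical/numeric order); mark gray on enter, black on exit:
8 gray
  6 gray
    0 gray
    0 black
    2 gray
      2→0: 0 black — skip
    2 black
    3 gray
      3→0: 0 black — skip
    3 black
    5 gray
      5→0: 0 black — skip
      5→2: 2 black — skip
    5 black
  6 black
  7 gray
    7→0: 0 black — skip
    7→5: 5 black — skip
    7→6: 6 black — skip
    9 gray
      4 gray
        4→3: 3 black — skip
        4→6: 6 black — skip
        4→7: 7 is gray → back edge
First back edge: 4 → 7.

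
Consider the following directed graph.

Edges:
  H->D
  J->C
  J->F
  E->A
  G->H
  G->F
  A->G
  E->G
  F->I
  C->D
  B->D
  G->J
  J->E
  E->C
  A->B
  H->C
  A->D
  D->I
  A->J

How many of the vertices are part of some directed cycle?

A vertex is on a directed cycle iff it belongs to a strongly connected component of size ≥ 2 (or has a self-loop).
The vertices on cycles are {A, E, G, J} — 4 in total.

4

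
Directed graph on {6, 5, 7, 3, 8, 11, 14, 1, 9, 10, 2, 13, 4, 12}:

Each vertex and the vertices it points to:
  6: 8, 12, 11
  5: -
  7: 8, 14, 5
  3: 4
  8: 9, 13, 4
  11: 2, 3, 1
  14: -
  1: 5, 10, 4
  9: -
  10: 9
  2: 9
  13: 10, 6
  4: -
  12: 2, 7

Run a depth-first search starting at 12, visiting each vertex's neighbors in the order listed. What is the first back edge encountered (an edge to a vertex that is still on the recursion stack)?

6->8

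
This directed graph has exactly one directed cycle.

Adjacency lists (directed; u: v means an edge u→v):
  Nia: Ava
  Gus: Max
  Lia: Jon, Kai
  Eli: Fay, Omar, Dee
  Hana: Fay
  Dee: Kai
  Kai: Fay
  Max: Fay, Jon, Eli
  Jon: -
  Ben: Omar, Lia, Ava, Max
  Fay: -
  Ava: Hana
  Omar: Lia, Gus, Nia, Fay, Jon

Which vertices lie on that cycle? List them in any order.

DFS with gray/black marking from Max:
Max gray
  Fay gray
  Fay black
  Jon gray
  Jon black
  Eli gray
    Eli→Fay: Fay black — skip
    Omar gray
      Lia gray
        Lia→Jon: Jon black — skip
        Kai gray
          Kai→Fay: Fay black — skip
        Kai black
      Lia black
      Gus gray
        Gus→Max: Max is gray → back edge
Back edge closes the cycle Max → Eli → Omar → Gus → Max; its vertices are {Eli, Gus, Max, Omar}.

Eli, Gus, Max, Omar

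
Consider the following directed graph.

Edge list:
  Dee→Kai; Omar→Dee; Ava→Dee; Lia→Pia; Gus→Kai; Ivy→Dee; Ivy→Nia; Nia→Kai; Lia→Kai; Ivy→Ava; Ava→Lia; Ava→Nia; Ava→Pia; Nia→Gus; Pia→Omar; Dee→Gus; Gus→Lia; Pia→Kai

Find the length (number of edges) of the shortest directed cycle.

For each vertex v, BFS finds the shortest path from v back to v.
The shortest such closed walk is Pia → Omar → Dee → Gus → Lia → Pia, length 5.

5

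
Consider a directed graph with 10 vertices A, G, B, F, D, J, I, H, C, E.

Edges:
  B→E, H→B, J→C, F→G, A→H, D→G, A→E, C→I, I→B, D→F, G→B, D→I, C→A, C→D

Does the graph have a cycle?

DFS with white/gray/black marking, starting from J:
J gray
  C gray
    D gray
      G gray
        B gray
          E gray
          E black
        B black
      G black
      I gray
        I→B: B black — skip
      I black
      F gray
        F→G: G black — skip
      F black
    D black
    C→I: I black — skip
    A gray
      H gray
        H→B: B black — skip
      H black
      A→E: E black — skip
    A black
  C black
J black
Every edge goes to a white or black vertex — no back edge, so the graph is acyclic.

No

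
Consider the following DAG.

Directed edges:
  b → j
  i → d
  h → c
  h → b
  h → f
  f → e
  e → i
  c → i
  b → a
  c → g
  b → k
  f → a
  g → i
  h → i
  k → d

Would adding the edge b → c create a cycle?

Adding b→c creates a cycle iff c can already reach b.
Explore from c: no path reaches b. The graph stays acyclic.

No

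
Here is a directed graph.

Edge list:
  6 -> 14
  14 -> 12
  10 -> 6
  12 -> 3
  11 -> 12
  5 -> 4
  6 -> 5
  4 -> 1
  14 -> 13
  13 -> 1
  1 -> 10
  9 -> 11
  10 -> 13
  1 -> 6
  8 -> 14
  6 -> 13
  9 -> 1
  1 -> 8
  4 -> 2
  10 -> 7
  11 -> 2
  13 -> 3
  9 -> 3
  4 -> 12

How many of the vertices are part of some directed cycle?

8

A vertex is on a directed cycle iff it belongs to a strongly connected component of size ≥ 2 (or has a self-loop).
The vertices on cycles are {1, 4, 5, 6, 8, 10, 13, 14} — 8 in total.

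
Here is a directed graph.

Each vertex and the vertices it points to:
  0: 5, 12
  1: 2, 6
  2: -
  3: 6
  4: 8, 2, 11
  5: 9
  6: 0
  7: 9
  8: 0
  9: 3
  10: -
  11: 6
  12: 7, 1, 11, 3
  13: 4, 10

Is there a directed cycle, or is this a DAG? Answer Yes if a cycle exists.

DFS with white/gray/black marking, starting from 7:
7 gray
  9 gray
    3 gray
      6 gray
        0 gray
          5 gray
            5→9: 9 is gray → back edge
Back edge found, so a cycle exists: 9 → 3 → 6 → 0 → 5 → 9.

Yes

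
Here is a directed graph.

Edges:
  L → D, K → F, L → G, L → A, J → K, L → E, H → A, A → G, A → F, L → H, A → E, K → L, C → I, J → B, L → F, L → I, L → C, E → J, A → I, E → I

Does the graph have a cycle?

DFS with white/gray/black marking, starting from I:
I gray
I black
A gray
  E gray
    J gray
      K gray
        F gray
        F black
        L gray
          G gray
          G black
          L→I: I black — skip
          L→A: A is gray → back edge
Back edge found, so a cycle exists: A → E → J → K → L → A.

Yes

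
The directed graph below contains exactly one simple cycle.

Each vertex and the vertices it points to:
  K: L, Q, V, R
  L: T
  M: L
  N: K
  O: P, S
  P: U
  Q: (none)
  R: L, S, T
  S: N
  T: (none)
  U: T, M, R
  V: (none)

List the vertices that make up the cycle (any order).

K, N, R, S

DFS with gray/black marking from S:
S gray
  N gray
    K gray
      L gray
        T gray
        T black
      L black
      Q gray
      Q black
      V gray
      V black
      R gray
        R→L: L black — skip
        R→S: S is gray → back edge
Back edge closes the cycle S → N → K → R → S; its vertices are {K, N, R, S}.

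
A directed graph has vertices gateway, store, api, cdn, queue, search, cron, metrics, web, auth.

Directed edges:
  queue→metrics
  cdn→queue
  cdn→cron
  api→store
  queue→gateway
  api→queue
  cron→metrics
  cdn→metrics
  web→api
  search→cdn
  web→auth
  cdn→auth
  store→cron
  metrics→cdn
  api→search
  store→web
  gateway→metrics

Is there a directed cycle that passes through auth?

No

auth lies on a cycle iff there is a path from auth back to itself.
Exploring from auth, it never reaches itself; equivalently, its strongly connected component is a singleton.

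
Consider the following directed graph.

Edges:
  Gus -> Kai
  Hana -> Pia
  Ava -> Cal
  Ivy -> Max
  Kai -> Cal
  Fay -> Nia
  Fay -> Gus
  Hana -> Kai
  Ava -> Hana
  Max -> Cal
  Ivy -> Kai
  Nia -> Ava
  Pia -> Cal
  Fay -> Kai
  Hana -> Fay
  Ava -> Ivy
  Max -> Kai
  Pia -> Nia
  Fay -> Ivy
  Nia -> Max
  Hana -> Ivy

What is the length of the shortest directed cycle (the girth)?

For each vertex v, BFS finds the shortest path from v back to v.
The shortest such closed walk is Nia → Ava → Hana → Fay → Nia, length 4.

4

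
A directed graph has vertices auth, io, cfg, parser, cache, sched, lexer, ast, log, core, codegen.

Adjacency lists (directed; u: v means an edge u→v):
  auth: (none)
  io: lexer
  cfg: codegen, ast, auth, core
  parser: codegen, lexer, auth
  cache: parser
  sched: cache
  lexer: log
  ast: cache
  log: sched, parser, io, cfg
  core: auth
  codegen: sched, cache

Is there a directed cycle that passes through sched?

sched is on a cycle iff sched can reach itself via ≥1 edge.
sched → cache → parser → codegen → sched — yes.

Yes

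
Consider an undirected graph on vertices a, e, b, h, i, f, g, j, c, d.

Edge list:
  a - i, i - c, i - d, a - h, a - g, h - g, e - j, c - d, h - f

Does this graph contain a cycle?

DFS, tracking each vertex's parent; an edge to a visited non-parent vertex closes a cycle.
Start from j:
visit j (parent –)
  visit e (parent j)
    e–j: parent, skip
visit a (parent –)
  visit i (parent a)
    i–a: parent, skip
    visit d (parent i)
      d–i: parent, skip
      visit c (parent d)
        c–d: parent, skip
        c–i: i visited and ≠ parent → cycle
Cycle: i – d – c – i.

Yes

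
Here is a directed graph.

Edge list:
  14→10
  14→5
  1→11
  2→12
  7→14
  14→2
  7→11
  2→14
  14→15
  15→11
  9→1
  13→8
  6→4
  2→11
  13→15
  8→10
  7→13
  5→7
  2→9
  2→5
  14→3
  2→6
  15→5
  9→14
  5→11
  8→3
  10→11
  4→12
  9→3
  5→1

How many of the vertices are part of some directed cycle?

7

A vertex is on a directed cycle iff it belongs to a strongly connected component of size ≥ 2 (or has a self-loop).
The vertices on cycles are {2, 5, 7, 9, 13, 14, 15} — 7 in total.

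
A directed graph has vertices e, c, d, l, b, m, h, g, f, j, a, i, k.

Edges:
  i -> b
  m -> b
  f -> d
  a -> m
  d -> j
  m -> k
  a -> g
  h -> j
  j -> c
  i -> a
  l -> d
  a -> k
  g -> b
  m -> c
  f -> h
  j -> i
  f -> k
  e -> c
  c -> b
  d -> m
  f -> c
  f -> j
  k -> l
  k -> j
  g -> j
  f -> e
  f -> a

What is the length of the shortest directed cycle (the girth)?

4

For each vertex v, BFS finds the shortest path from v back to v.
The shortest such closed walk is a → k → j → i → a, length 4.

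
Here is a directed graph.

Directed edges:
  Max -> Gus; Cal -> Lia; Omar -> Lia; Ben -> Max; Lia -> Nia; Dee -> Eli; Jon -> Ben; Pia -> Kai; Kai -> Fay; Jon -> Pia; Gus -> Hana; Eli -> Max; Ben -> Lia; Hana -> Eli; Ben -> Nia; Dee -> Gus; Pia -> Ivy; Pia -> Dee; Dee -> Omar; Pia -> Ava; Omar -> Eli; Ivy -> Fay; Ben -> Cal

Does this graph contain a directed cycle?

DFS with white/gray/black marking, starting from Nia:
Nia gray
Nia black
Jon gray
  Pia gray
    Dee gray
      Gus gray
        Hana gray
          Eli gray
            Max gray
              Max→Gus: Gus is gray → back edge
Back edge found, so a cycle exists: Gus → Hana → Eli → Max → Gus.

Yes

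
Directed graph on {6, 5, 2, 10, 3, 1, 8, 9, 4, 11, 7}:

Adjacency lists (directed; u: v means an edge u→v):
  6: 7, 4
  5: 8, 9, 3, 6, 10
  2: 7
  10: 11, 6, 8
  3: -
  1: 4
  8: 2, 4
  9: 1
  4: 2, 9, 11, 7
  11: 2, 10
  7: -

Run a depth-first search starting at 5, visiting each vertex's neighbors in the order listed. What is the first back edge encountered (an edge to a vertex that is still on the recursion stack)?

1→4

DFS from 5 (visiting each vertex's neighbors in the order listed); mark gray on enter, black on exit:
5 gray
  8 gray
    2 gray
      7 gray
      7 black
    2 black
    4 gray
      4→2: 2 black — skip
      9 gray
        1 gray
          1→4: 4 is gray → back edge
First back edge: 1 → 4.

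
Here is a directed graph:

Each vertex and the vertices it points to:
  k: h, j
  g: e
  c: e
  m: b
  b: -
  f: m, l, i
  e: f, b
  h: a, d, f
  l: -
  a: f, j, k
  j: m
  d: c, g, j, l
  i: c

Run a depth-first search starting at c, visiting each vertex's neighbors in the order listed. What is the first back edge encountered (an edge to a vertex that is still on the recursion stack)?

i->c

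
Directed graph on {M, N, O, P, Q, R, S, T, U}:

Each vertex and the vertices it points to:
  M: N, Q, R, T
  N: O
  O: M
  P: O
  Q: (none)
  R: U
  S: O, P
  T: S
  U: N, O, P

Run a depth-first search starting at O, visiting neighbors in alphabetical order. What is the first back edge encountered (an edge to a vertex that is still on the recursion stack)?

N→O

DFS from O (visiting neighbors in alphabetical order); mark gray on enter, black on exit:
O gray
  M gray
    N gray
      N→O: O is gray → back edge
First back edge: N → O.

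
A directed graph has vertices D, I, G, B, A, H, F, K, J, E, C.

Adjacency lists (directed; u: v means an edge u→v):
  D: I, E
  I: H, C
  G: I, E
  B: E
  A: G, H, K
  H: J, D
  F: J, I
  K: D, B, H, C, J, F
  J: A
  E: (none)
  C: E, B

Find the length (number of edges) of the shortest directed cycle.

3

For each vertex v, BFS finds the shortest path from v back to v.
The shortest such closed walk is J → A → H → J, length 3.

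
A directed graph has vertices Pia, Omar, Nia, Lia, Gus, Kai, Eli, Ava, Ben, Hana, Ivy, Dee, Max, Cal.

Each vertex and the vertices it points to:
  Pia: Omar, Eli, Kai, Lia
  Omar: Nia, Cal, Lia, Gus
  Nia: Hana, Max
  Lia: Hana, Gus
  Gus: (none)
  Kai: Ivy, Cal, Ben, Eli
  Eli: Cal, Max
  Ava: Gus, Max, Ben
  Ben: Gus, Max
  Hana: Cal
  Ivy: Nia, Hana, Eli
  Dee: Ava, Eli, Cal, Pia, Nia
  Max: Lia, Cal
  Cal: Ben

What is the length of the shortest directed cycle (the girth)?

For each vertex v, BFS finds the shortest path from v back to v.
The shortest such closed walk is Max → Cal → Ben → Max, length 3.

3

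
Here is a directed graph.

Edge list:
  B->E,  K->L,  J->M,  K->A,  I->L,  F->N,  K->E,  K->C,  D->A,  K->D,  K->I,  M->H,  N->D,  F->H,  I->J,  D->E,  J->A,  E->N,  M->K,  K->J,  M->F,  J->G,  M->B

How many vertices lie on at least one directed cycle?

A vertex is on a directed cycle iff it belongs to a strongly connected component of size ≥ 2 (or has a self-loop).
The vertices on cycles are {D, E, I, J, K, M, N} — 7 in total.

7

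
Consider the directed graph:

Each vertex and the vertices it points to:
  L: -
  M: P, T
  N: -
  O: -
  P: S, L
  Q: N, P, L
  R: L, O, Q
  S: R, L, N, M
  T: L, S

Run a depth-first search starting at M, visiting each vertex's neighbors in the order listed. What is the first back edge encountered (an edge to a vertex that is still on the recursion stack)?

DFS from M (visiting each vertex's neighbors in the order listed); mark gray on enter, black on exit:
M gray
  P gray
    S gray
      R gray
        L gray
        L black
        O gray
        O black
        Q gray
          N gray
          N black
          Q→P: P is gray → back edge
First back edge: Q → P.

Q->P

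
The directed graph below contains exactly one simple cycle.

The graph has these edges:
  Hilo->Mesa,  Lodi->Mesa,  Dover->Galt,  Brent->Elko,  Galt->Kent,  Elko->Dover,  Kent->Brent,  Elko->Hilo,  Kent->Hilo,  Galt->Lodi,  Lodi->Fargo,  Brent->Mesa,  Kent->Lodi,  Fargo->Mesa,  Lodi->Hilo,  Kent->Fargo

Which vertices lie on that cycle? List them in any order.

Elko, Galt, Kent, Brent, Dover

DFS with gray/black marking from Elko:
Elko gray
  Hilo gray
    Mesa gray
    Mesa black
  Hilo black
  Dover gray
    Galt gray
      Lodi gray
        Lodi→Mesa: Mesa black — skip
        Lodi→Hilo: Hilo black — skip
        Fargo gray
          Fargo→Mesa: Mesa black — skip
        Fargo black
      Lodi black
      Kent gray
        Brent gray
          Brent→Mesa: Mesa black — skip
          Brent→Elko: Elko is gray → back edge
Back edge closes the cycle Elko → Dover → Galt → Kent → Brent → Elko; its vertices are {Elko, Galt, Kent, Brent, Dover}.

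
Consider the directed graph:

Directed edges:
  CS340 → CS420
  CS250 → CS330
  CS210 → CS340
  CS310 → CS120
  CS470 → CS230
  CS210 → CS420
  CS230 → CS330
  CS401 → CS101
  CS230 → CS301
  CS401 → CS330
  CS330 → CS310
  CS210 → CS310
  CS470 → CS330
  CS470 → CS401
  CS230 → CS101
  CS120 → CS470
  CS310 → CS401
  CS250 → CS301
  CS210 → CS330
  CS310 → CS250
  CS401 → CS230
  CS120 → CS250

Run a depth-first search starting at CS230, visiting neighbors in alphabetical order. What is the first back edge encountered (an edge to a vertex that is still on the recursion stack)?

CS250->CS330

DFS from CS230 (visiting neighbors in alphabetical order); mark gray on enter, black on exit:
CS230 gray
  CS101 gray
  CS101 black
  CS301 gray
  CS301 black
  CS330 gray
    CS310 gray
      CS120 gray
        CS250 gray
          CS250→CS301: CS301 black — skip
          CS250→CS330: CS330 is gray → back edge
First back edge: CS250 → CS330.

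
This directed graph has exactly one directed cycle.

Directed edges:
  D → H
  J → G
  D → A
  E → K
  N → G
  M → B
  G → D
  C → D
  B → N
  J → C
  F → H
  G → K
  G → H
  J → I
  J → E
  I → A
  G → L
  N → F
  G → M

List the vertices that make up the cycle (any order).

B, G, M, N

DFS with gray/black marking from G:
G gray
  D gray
    H gray
    H black
    A gray
    A black
  D black
  M gray
    B gray
      N gray
        N→G: G is gray → back edge
Back edge closes the cycle G → M → B → N → G; its vertices are {B, G, M, N}.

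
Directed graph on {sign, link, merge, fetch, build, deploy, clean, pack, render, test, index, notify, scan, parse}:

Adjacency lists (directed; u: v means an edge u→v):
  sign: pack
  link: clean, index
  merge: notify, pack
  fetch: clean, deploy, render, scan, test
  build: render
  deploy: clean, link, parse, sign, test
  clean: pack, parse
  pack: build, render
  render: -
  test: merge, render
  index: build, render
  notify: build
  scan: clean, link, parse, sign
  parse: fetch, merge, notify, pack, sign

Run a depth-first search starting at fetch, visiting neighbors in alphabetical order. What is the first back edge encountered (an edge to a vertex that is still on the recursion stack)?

DFS from fetch (visiting neighbors in alphabetical order); mark gray on enter, black on exit:
fetch gray
  clean gray
    pack gray
      build gray
        render gray
        render black
      build black
      pack→render: render black — skip
    pack black
    parse gray
      parse→fetch: fetch is gray → back edge
First back edge: parse → fetch.

parse→fetch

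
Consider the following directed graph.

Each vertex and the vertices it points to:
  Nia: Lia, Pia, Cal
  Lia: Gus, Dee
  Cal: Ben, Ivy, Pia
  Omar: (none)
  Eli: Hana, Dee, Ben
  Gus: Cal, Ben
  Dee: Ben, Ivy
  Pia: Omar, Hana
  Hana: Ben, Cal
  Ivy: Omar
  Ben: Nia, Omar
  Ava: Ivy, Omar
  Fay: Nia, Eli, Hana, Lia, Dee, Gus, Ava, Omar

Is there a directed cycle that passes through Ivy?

Ivy lies on a cycle iff there is a path from Ivy back to itself.
Exploring from Ivy, it never reaches itself; equivalently, its strongly connected component is a singleton.

No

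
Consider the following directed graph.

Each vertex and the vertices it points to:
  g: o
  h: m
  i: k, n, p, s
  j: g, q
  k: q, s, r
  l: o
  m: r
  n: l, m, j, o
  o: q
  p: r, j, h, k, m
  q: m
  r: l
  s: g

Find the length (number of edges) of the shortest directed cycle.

For each vertex v, BFS finds the shortest path from v back to v.
The shortest such closed walk is l → o → q → m → r → l, length 5.

5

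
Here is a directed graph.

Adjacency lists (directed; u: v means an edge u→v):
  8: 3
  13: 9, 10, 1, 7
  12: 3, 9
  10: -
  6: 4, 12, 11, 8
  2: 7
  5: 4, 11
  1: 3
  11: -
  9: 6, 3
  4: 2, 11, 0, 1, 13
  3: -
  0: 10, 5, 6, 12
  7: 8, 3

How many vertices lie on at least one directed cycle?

A vertex is on a directed cycle iff it belongs to a strongly connected component of size ≥ 2 (or has a self-loop).
The vertices on cycles are {0, 4, 5, 6, 9, 12, 13} — 7 in total.

7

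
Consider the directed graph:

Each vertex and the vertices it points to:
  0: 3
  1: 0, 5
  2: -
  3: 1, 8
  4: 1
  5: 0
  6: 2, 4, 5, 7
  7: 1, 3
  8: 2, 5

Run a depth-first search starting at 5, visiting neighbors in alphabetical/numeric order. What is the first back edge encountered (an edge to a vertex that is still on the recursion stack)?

1->0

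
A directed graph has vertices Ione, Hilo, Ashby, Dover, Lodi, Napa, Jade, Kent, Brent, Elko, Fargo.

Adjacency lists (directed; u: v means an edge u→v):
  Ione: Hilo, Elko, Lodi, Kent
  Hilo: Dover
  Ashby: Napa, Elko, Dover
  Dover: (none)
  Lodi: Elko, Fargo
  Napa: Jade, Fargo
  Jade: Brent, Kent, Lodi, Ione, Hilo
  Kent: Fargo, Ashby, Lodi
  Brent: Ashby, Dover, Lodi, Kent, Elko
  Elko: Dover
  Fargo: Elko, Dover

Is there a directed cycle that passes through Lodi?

No

Lodi lies on a cycle iff there is a path from Lodi back to itself.
Exploring from Lodi, it never reaches itself; equivalently, its strongly connected component is a singleton.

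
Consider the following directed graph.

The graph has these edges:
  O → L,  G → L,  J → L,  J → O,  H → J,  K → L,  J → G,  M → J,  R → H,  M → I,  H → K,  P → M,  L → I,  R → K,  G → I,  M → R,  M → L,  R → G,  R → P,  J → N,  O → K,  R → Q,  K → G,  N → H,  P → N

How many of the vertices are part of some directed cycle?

6

A vertex is on a directed cycle iff it belongs to a strongly connected component of size ≥ 2 (or has a self-loop).
The vertices on cycles are {H, J, M, N, P, R} — 6 in total.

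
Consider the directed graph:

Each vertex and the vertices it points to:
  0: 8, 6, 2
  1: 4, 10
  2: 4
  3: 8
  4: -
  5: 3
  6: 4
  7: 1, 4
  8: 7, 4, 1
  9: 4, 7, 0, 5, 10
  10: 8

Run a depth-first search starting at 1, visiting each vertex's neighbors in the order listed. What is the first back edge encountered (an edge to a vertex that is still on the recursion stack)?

7->1

DFS from 1 (visiting each vertex's neighbors in the order listed); mark gray on enter, black on exit:
1 gray
  4 gray
  4 black
  10 gray
    8 gray
      7 gray
        7→1: 1 is gray → back edge
First back edge: 7 → 1.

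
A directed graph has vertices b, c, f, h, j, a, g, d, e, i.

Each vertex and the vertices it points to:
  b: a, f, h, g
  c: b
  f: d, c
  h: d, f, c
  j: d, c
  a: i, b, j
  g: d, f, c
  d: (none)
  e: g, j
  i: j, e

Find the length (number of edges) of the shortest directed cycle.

2

For each vertex v, BFS finds the shortest path from v back to v.
The shortest such closed walk is a → b → a, length 2.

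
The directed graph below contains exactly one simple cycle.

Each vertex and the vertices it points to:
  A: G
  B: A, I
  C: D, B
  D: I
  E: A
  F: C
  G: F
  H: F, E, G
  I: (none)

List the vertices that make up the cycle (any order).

DFS with gray/black marking from F:
F gray
  C gray
    D gray
      I gray
      I black
    D black
    B gray
      A gray
        G gray
          G→F: F is gray → back edge
Back edge closes the cycle F → C → B → A → G → F; its vertices are {A, B, C, F, G}.

A, B, C, F, G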